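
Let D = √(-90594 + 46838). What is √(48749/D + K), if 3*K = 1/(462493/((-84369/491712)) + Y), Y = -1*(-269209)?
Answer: √(-2755470143928688728181140 - 44690064665045948133094804427550*I*√10939)/4478436749094810 ≈ 10.795 - 10.795*I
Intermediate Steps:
Y = 269209
D = 2*I*√10939 (D = √(-43756) = 2*I*√10939 ≈ 209.18*I)
K = -28123/204700463895 (K = 1/(3*(462493/((-84369/491712)) + 269209)) = 1/(3*(462493/((-84369*1/491712)) + 269209)) = 1/(3*(462493/(-28123/163904) + 269209)) = 1/(3*(462493*(-163904/28123) + 269209)) = 1/(3*(-75804452672/28123 + 269209)) = 1/(3*(-68233487965/28123)) = (⅓)*(-28123/68233487965) = -28123/204700463895 ≈ -1.3739e-7)
√(48749/D + K) = √(48749/((2*I*√10939)) - 28123/204700463895) = √(48749*(-I*√10939/21878) - 28123/204700463895) = √(-48749*I*√10939/21878 - 28123/204700463895) = √(-28123/204700463895 - 48749*I*√10939/21878)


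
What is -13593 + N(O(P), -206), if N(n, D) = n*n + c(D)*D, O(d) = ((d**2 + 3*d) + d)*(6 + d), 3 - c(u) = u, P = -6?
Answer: -56647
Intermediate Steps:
c(u) = 3 - u
O(d) = (6 + d)*(d**2 + 4*d) (O(d) = (d**2 + 4*d)*(6 + d) = (6 + d)*(d**2 + 4*d))
N(n, D) = n**2 + D*(3 - D) (N(n, D) = n*n + (3 - D)*D = n**2 + D*(3 - D))
-13593 + N(O(P), -206) = -13593 + ((-6*(24 + (-6)**2 + 10*(-6)))**2 - 1*(-206)*(-3 - 206)) = -13593 + ((-6*(24 + 36 - 60))**2 - 1*(-206)*(-209)) = -13593 + ((-6*0)**2 - 43054) = -13593 + (0**2 - 43054) = -13593 + (0 - 43054) = -13593 - 43054 = -56647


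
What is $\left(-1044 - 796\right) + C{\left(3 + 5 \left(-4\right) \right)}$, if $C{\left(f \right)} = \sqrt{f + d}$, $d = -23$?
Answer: $-1840 + 2 i \sqrt{10} \approx -1840.0 + 6.3246 i$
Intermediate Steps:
$C{\left(f \right)} = \sqrt{-23 + f}$ ($C{\left(f \right)} = \sqrt{f - 23} = \sqrt{-23 + f}$)
$\left(-1044 - 796\right) + C{\left(3 + 5 \left(-4\right) \right)} = \left(-1044 - 796\right) + \sqrt{-23 + \left(3 + 5 \left(-4\right)\right)} = -1840 + \sqrt{-23 + \left(3 - 20\right)} = -1840 + \sqrt{-23 - 17} = -1840 + \sqrt{-40} = -1840 + 2 i \sqrt{10}$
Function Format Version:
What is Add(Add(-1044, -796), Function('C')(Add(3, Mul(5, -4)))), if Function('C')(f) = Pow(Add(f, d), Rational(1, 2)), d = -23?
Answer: Add(-1840, Mul(2, I, Pow(10, Rational(1, 2)))) ≈ Add(-1840.0, Mul(6.3246, I))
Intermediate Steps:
Function('C')(f) = Pow(Add(-23, f), Rational(1, 2)) (Function('C')(f) = Pow(Add(f, -23), Rational(1, 2)) = Pow(Add(-23, f), Rational(1, 2)))
Add(Add(-1044, -796), Function('C')(Add(3, Mul(5, -4)))) = Add(Add(-1044, -796), Pow(Add(-23, Add(3, Mul(5, -4))), Rational(1, 2))) = Add(-1840, Pow(Add(-23, Add(3, -20)), Rational(1, 2))) = Add(-1840, Pow(Add(-23, -17), Rational(1, 2))) = Add(-1840, Pow(-40, Rational(1, 2))) = Add(-1840, Mul(2, I, Pow(10, Rational(1, 2))))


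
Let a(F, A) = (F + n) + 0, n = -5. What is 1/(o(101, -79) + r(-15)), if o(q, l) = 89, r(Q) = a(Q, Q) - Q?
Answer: 1/84 ≈ 0.011905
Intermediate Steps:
a(F, A) = -5 + F (a(F, A) = (F - 5) + 0 = (-5 + F) + 0 = -5 + F)
r(Q) = -5 (r(Q) = (-5 + Q) - Q = -5)
1/(o(101, -79) + r(-15)) = 1/(89 - 5) = 1/84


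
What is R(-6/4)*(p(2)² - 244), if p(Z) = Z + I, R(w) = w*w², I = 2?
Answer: 1539/2 ≈ 769.50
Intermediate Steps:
R(w) = w³
p(Z) = 2 + Z (p(Z) = Z + 2 = 2 + Z)
R(-6/4)*(p(2)² - 244) = (-6/4)³*((2 + 2)² - 244) = (-6*¼)³*(4² - 244) = (-3/2)³*(16 - 244) = -27/8*(-228) = 1539/2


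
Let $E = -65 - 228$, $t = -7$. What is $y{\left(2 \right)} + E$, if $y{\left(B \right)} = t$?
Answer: $-300$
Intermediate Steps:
$y{\left(B \right)} = -7$
$E = -293$ ($E = -65 - 228 = -293$)
$y{\left(2 \right)} + E = -7 - 293 = -300$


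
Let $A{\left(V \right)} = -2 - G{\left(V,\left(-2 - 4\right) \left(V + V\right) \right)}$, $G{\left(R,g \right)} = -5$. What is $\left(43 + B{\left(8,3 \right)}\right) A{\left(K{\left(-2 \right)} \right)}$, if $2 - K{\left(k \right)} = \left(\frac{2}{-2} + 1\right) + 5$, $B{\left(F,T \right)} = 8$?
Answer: $153$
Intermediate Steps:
$K{\left(k \right)} = -3$ ($K{\left(k \right)} = 2 - \left(\left(\frac{2}{-2} + 1\right) + 5\right) = 2 - \left(\left(2 \left(- \frac{1}{2}\right) + 1\right) + 5\right) = 2 - \left(\left(-1 + 1\right) + 5\right) = 2 - \left(0 + 5\right) = 2 - 5 = -3$)
$A{\left(V \right)} = 3$ ($A{\left(V \right)} = -2 - -5 = -2 + 5 = 3$)
$\left(43 + B{\left(8,3 \right)}\right) A{\left(K{\left(-2 \right)} \right)} = \left(43 + 8\right) 3 = 51 \cdot 3 = 153$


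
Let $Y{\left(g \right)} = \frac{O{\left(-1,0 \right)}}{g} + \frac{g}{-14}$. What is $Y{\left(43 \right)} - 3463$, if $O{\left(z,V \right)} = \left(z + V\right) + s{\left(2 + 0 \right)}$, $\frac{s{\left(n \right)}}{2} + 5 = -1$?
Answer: $- \frac{2086757}{602} \approx -3466.4$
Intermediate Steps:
$s{\left(n \right)} = -12$ ($s{\left(n \right)} = -10 + 2 \left(-1\right) = -10 - 2 = -12$)
$O{\left(z,V \right)} = -12 + V + z$ ($O{\left(z,V \right)} = \left(z + V\right) - 12 = \left(V + z\right) - 12 = -12 + V + z$)
$Y{\left(g \right)} = - \frac{13}{g} - \frac{g}{14}$ ($Y{\left(g \right)} = \frac{-12 + 0 - 1}{g} + \frac{g}{-14} = - \frac{13}{g} + g \left(- \frac{1}{14}\right) = - \frac{13}{g} - \frac{g}{14}$)
$Y{\left(43 \right)} - 3463 = \left(- \frac{13}{43} - \frac{43}{14}\right) - 3463 = - \frac{2031}{602} - 3463 = - \frac{2086757}{602}$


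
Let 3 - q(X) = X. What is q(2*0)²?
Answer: 9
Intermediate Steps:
q(X) = 3 - X
q(2*0)² = (3 - 2*0)² = (3 - 1*0)² = (3 + 0)² = 3² = 9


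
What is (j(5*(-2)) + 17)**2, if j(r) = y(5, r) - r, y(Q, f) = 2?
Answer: 841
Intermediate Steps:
j(r) = 2 - r
(j(5*(-2)) + 17)**2 = ((2 - 5*(-2)) + 17)**2 = ((2 - 1*(-10)) + 17)**2 = ((2 + 10) + 17)**2 = (12 + 17)**2 = 29**2 = 841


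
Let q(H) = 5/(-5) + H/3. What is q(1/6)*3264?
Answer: -9248/3 ≈ -3082.7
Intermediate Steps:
q(H) = -1 + H/3 (q(H) = 5*(-1/5) + H*(1/3) = -1 + H/3)
q(1/6)*3264 = (-1 + (1/3)/6)*3264 = (-1 + (1/3)*(1/6))*3264 = (-1 + 1/18)*3264 = -17/18*3264 = -9248/3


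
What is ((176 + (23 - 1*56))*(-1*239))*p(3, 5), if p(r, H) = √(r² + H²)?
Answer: -34177*√34 ≈ -1.9928e+5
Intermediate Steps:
p(r, H) = √(H² + r²)
((176 + (23 - 1*56))*(-1*239))*p(3, 5) = ((176 + (23 - 1*56))*(-1*239))*√(5² + 3²) = ((176 + (23 - 56))*(-239))*√(25 + 9) = ((176 - 33)*(-239))*√34 = (143*(-239))*√34 = -34177*√34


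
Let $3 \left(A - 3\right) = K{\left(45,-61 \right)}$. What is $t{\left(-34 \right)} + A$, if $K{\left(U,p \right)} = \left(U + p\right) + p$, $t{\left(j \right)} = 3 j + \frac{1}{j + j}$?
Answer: $- \frac{25435}{204} \approx -124.68$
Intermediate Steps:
$t{\left(j \right)} = \frac{1}{2 j} + 3 j$ ($t{\left(j \right)} = 3 j + \frac{1}{2 j} = \frac{1}{2 j} + 3 j$)
$K{\left(U,p \right)} = U + 2 p$
$A = - \frac{68}{3}$ ($A = 3 + \frac{45 + 2 \left(-61\right)}{3} = 3 + \frac{45 - 122}{3} = 3 + \frac{1}{3} \left(-77\right) = 3 - \frac{77}{3} = - \frac{68}{3} \approx -22.667$)
$t{\left(-34 \right)} + A = \left(\frac{1}{2 \left(-34\right)} + 3 \left(-34\right)\right) - \frac{68}{3} = \left(\frac{1}{2} \left(- \frac{1}{34}\right) - 102\right) - \frac{68}{3} = \left(- \frac{1}{68} - 102\right) - \frac{68}{3} = - \frac{6937}{68} - \frac{68}{3} = - \frac{25435}{204}$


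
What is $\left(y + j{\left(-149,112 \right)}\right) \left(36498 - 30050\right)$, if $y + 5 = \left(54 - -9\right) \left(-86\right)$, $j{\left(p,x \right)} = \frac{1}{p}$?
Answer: $- \frac{5210164544}{149} \approx -3.4968 \cdot 10^{7}$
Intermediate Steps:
$y = -5423$ ($y = -5 + \left(54 - -9\right) \left(-86\right) = -5 + \left(54 + \left(-2 + 11\right)\right) \left(-86\right) = -5 + \left(54 + 9\right) \left(-86\right) = -5 + 63 \left(-86\right) = -5 - 5418 = -5423$)
$\left(y + j{\left(-149,112 \right)}\right) \left(36498 - 30050\right) = \left(-5423 + \frac{1}{-149}\right) \left(36498 - 30050\right) = \left(-5423 - \frac{1}{149}\right) 6448 = \left(- \frac{808028}{149}\right) 6448 = - \frac{5210164544}{149}$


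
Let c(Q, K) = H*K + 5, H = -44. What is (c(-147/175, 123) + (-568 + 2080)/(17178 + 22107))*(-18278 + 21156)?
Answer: -22641597262/1455 ≈ -1.5561e+7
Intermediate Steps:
c(Q, K) = 5 - 44*K (c(Q, K) = -44*K + 5 = 5 - 44*K)
(c(-147/175, 123) + (-568 + 2080)/(17178 + 22107))*(-18278 + 21156) = ((5 - 44*123) + (-568 + 2080)/(17178 + 22107))*(-18278 + 21156) = ((5 - 5412) + 1512/39285)*2878 = (-5407 + 1512*(1/39285))*2878 = (-5407 + 56/1455)*2878 = -7867129/1455*2878 = -22641597262/1455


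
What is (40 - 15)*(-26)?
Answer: -650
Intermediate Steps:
(40 - 15)*(-26) = 25*(-26) = -650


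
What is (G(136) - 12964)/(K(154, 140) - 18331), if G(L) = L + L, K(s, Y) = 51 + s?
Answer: 334/477 ≈ 0.70021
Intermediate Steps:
G(L) = 2*L
(G(136) - 12964)/(K(154, 140) - 18331) = (2*136 - 12964)/((51 + 154) - 18331) = (272 - 12964)/(205 - 18331) = -12692/(-18126) = -12692*(-1/18126) = 334/477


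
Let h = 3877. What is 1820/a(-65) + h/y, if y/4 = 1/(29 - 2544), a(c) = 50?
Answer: -48752547/20 ≈ -2.4376e+6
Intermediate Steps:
y = -4/2515 (y = 4/(29 - 2544) = 4/(-2515) = 4*(-1/2515) = -4/2515 ≈ -0.0015905)
1820/a(-65) + h/y = 1820/50 + 3877/(-4/2515) = 1820*(1/50) + 3877*(-2515/4) = 182/5 - 9750655/4 = -48752547/20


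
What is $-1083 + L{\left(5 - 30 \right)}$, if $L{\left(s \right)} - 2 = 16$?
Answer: $-1065$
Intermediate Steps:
$L{\left(s \right)} = 18$ ($L{\left(s \right)} = 2 + 16 = 18$)
$-1083 + L{\left(5 - 30 \right)} = -1083 + 18 = -1065$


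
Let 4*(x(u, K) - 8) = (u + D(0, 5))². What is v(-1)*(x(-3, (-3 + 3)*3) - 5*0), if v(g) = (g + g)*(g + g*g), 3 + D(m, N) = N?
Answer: 0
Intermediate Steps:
D(m, N) = -3 + N
v(g) = 2*g*(g + g²) (v(g) = (2*g)*(g + g²) = 2*g*(g + g²))
x(u, K) = 8 + (2 + u)²/4 (x(u, K) = 8 + (u + (-3 + 5))²/4 = 8 + (u + 2)²/4 = 8 + (2 + u)²/4)
v(-1)*(x(-3, (-3 + 3)*3) - 5*0) = (2*(-1)²*(1 - 1))*((8 + (2 - 3)²/4) - 5*0) = (2*1*0)*((8 + (¼)*(-1)²) + 0) = 0*((8 + (¼)*1) + 0) = 0*((8 + ¼) + 0) = 0*(33/4 + 0) = 0*(33/4) = 0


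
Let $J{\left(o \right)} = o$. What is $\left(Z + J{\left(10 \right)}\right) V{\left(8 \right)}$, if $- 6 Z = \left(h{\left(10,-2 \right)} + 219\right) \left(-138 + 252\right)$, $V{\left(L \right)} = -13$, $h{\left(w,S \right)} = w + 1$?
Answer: $56680$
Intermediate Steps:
$h{\left(w,S \right)} = 1 + w$
$Z = -4370$ ($Z = - \frac{\left(\left(1 + 10\right) + 219\right) \left(-138 + 252\right)}{6} = - \frac{\left(11 + 219\right) 114}{6} = - \frac{230 \cdot 114}{6} = \left(- \frac{1}{6}\right) 26220 = -4370$)
$\left(Z + J{\left(10 \right)}\right) V{\left(8 \right)} = \left(-4370 + 10\right) \left(-13\right) = \left(-4360\right) \left(-13\right) = 56680$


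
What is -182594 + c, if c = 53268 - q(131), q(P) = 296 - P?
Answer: -129491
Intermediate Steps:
c = 53103 (c = 53268 - (296 - 1*131) = 53268 - (296 - 131) = 53268 - 1*165 = 53268 - 165 = 53103)
-182594 + c = -182594 + 53103 = -129491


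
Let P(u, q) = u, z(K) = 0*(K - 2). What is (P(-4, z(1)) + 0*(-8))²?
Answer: 16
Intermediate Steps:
z(K) = 0 (z(K) = 0*(-2 + K) = 0)
(P(-4, z(1)) + 0*(-8))² = (-4 + 0*(-8))² = (-4 + 0)² = (-4)² = 16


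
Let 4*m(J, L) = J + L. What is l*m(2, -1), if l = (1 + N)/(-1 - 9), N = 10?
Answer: -11/40 ≈ -0.27500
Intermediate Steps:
l = -11/10 (l = (1 + 10)/(-1 - 9) = 11/(-10) = 11*(-⅒) = -11/10 ≈ -1.1000)
m(J, L) = J/4 + L/4 (m(J, L) = (J + L)/4 = J/4 + L/4)
l*m(2, -1) = -11*((¼)*2 + (¼)*(-1))/10 = -11*(½ - ¼)/10 = -11/10*¼ = -11/40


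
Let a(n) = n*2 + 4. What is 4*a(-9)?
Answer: -56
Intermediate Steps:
a(n) = 4 + 2*n (a(n) = 2*n + 4 = 4 + 2*n)
4*a(-9) = 4*(4 + 2*(-9)) = 4*(4 - 18) = 4*(-14) = -56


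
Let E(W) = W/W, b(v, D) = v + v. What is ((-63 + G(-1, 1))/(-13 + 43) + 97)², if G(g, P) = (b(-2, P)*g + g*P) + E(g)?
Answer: 8128201/900 ≈ 9031.3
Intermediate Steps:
b(v, D) = 2*v
E(W) = 1
G(g, P) = 1 - 4*g + P*g (G(g, P) = ((2*(-2))*g + g*P) + 1 = (-4*g + P*g) + 1 = 1 - 4*g + P*g)
((-63 + G(-1, 1))/(-13 + 43) + 97)² = ((-63 + (1 - 4*(-1) + 1*(-1)))/(-13 + 43) + 97)² = ((-63 + (1 + 4 - 1))/30 + 97)² = ((-63 + 4)*(1/30) + 97)² = (-59*1/30 + 97)² = (-59/30 + 97)² = (2851/30)² = 8128201/900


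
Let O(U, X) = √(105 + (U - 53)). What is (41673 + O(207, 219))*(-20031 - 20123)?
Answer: -1673337642 - 40154*√259 ≈ -1.6740e+9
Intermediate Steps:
O(U, X) = √(52 + U) (O(U, X) = √(105 + (-53 + U)) = √(52 + U))
(41673 + O(207, 219))*(-20031 - 20123) = (41673 + √(52 + 207))*(-20031 - 20123) = (41673 + √259)*(-40154) = -1673337642 - 40154*√259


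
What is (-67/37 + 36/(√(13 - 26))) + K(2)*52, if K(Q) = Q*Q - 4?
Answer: -67/37 - 36*I*√13/13 ≈ -1.8108 - 9.9846*I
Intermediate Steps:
K(Q) = -4 + Q² (K(Q) = Q² - 4 = -4 + Q²)
(-67/37 + 36/(√(13 - 26))) + K(2)*52 = (-67/37 + 36/(√(13 - 26))) + (-4 + 2²)*52 = (-67*1/37 + 36/(√(-13))) + (-4 + 4)*52 = (-67/37 + 36/((I*√13))) + 0*52 = (-67/37 + 36*(-I*√13/13)) + 0 = (-67/37 - 36*I*√13/13) + 0 = -67/37 - 36*I*√13/13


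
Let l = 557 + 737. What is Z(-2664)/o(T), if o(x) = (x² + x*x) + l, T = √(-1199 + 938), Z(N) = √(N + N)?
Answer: 3*I*√37/193 ≈ 0.094551*I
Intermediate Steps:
Z(N) = √2*√N (Z(N) = √(2*N) = √2*√N)
T = 3*I*√29 (T = √(-261) = 3*I*√29 ≈ 16.155*I)
l = 1294
o(x) = 1294 + 2*x² (o(x) = (x² + x*x) + 1294 = (x² + x²) + 1294 = 2*x² + 1294 = 1294 + 2*x²)
Z(-2664)/o(T) = (√2*√(-2664))/(1294 + 2*(3*I*√29)²) = (√2*(6*I*√74))/(1294 + 2*(-261)) = (12*I*√37)/(1294 - 522) = (12*I*√37)/772 = (12*I*√37)*(1/772) = 3*I*√37/193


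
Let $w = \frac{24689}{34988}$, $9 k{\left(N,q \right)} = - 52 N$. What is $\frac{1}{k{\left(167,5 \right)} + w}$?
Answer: $- \frac{314892}{303613591} \approx -0.0010371$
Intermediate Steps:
$k{\left(N,q \right)} = - \frac{52 N}{9}$ ($k{\left(N,q \right)} = \frac{\left(-52\right) N}{9} = - \frac{52 N}{9}$)
$w = \frac{24689}{34988}$ ($w = 24689 \cdot \frac{1}{34988} = \frac{24689}{34988} \approx 0.70564$)
$\frac{1}{k{\left(167,5 \right)} + w} = \frac{1}{\left(- \frac{52}{9}\right) 167 + \frac{24689}{34988}} = \frac{1}{- \frac{8684}{9} + \frac{24689}{34988}} = \frac{1}{- \frac{303613591}{314892}} = - \frac{314892}{303613591}$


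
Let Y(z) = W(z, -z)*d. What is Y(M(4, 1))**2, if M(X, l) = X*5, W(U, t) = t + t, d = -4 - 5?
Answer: 129600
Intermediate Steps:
d = -9
W(U, t) = 2*t
M(X, l) = 5*X
Y(z) = 18*z (Y(z) = (2*(-z))*(-9) = -2*z*(-9) = 18*z)
Y(M(4, 1))**2 = (18*(5*4))**2 = (18*20)**2 = 360**2 = 129600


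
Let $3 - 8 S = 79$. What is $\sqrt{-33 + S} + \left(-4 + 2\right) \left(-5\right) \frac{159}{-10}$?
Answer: $-159 + \frac{i \sqrt{170}}{2} \approx -159.0 + 6.5192 i$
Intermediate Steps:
$S = - \frac{19}{2}$ ($S = \frac{3}{8} - \frac{79}{8} = - \frac{19}{2} \approx -9.5$)
$\sqrt{-33 + S} + \left(-4 + 2\right) \left(-5\right) \frac{159}{-10} = \sqrt{-33 - \frac{19}{2}} + \left(-4 + 2\right) \left(-5\right) \frac{159}{-10} = \sqrt{- \frac{85}{2}} + \left(-2\right) \left(-5\right) 159 \left(- \frac{1}{10}\right) = \frac{i \sqrt{170}}{2} + 10 \left(- \frac{159}{10}\right) = \frac{i \sqrt{170}}{2} - 159 = -159 + \frac{i \sqrt{170}}{2}$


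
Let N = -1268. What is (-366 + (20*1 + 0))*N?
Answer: 438728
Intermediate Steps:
(-366 + (20*1 + 0))*N = (-366 + (20*1 + 0))*(-1268) = (-366 + (20 + 0))*(-1268) = (-366 + 20)*(-1268) = -346*(-1268) = 438728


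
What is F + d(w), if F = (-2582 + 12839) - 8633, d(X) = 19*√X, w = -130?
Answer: 1624 + 19*I*√130 ≈ 1624.0 + 216.63*I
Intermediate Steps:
F = 1624 (F = 10257 - 8633 = 1624)
F + d(w) = 1624 + 19*√(-130) = 1624 + 19*(I*√130) = 1624 + 19*I*√130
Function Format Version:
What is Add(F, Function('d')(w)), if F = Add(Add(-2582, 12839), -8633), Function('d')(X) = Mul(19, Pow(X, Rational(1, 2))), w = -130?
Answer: Add(1624, Mul(19, I, Pow(130, Rational(1, 2)))) ≈ Add(1624.0, Mul(216.63, I))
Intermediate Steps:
F = 1624 (F = Add(10257, -8633) = 1624)
Add(F, Function('d')(w)) = Add(1624, Mul(19, Pow(-130, Rational(1, 2)))) = Add(1624, Mul(19, Mul(I, Pow(130, Rational(1, 2))))) = Add(1624, Mul(19, I, Pow(130, Rational(1, 2))))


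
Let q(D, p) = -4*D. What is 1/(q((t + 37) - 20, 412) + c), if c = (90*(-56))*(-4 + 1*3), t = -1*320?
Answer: 1/6252 ≈ 0.00015995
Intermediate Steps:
t = -320
c = 5040 (c = -5040*(-4 + 3) = -5040*(-1) = 5040)
1/(q((t + 37) - 20, 412) + c) = 1/(-4*((-320 + 37) - 20) + 5040) = 1/(-4*(-283 - 20) + 5040) = 1/(-4*(-303) + 5040) = 1/(1212 + 5040) = 1/6252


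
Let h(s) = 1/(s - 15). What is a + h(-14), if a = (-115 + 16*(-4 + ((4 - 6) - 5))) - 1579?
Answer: -54231/29 ≈ -1870.0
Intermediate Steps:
h(s) = 1/(-15 + s)
a = -1870 (a = (-115 + 16*(-4 + (-2 - 5))) - 1579 = (-115 + 16*(-4 - 7)) - 1579 = (-115 + 16*(-11)) - 1579 = (-115 - 176) - 1579 = -291 - 1579 = -1870)
a + h(-14) = -1870 + 1/(-15 - 14) = -1870 + 1/(-29) = -1870 - 1/29 = -54231/29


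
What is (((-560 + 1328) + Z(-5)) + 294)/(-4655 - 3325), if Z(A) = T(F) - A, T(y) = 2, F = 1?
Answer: -1069/7980 ≈ -0.13396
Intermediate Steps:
Z(A) = 2 - A
(((-560 + 1328) + Z(-5)) + 294)/(-4655 - 3325) = (((-560 + 1328) + (2 - 1*(-5))) + 294)/(-4655 - 3325) = ((768 + (2 + 5)) + 294)/(-7980) = ((768 + 7) + 294)*(-1/7980) = (775 + 294)*(-1/7980) = 1069*(-1/7980) = -1069/7980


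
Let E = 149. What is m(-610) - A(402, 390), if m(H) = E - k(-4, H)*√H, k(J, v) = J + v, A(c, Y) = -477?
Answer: 626 + 614*I*√610 ≈ 626.0 + 15165.0*I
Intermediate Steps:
m(H) = 149 - √H*(-4 + H) (m(H) = 149 - (-4 + H)*√H = 149 - √H*(-4 + H))
m(-610) - A(402, 390) = (149 + √(-610)*(4 - 1*(-610))) - 1*(-477) = (149 + (I*√610)*(4 + 610)) + 477 = (149 + (I*√610)*614) + 477 = (149 + 614*I*√610) + 477 = 626 + 614*I*√610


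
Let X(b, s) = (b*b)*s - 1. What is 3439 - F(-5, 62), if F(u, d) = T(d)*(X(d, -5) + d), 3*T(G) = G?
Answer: 1198175/3 ≈ 3.9939e+5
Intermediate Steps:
X(b, s) = -1 + s*b² (X(b, s) = b²*s - 1 = s*b² - 1 = -1 + s*b²)
T(G) = G/3
F(u, d) = d*(-1 + d - 5*d²)/3 (F(u, d) = (d/3)*((-1 - 5*d²) + d) = (d/3)*(-1 + d - 5*d²) = d*(-1 + d - 5*d²)/3)
3439 - F(-5, 62) = 3439 - 62*(-1 + 62 - 5*62²)/3 = 3439 - 62*(-1 + 62 - 5*3844)/3 = 3439 - 62*(-1 + 62 - 19220)/3 = 3439 - 62*(-19159)/3 = 3439 - 1*(-1187858/3) = 3439 + 1187858/3 = 1198175/3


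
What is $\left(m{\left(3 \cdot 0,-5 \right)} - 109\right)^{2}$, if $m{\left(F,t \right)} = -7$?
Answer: $13456$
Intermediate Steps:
$\left(m{\left(3 \cdot 0,-5 \right)} - 109\right)^{2} = \left(-7 - 109\right)^{2} = \left(-116\right)^{2} = 13456$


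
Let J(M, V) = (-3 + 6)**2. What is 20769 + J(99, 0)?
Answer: 20778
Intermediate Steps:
J(M, V) = 9 (J(M, V) = 3**2 = 9)
20769 + J(99, 0) = 20769 + 9 = 20778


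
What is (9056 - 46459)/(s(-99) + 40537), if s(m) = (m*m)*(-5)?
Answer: 37403/8468 ≈ 4.4170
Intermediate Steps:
s(m) = -5*m**2 (s(m) = m**2*(-5) = -5*m**2)
(9056 - 46459)/(s(-99) + 40537) = (9056 - 46459)/(-5*(-99)**2 + 40537) = -37403/(-5*9801 + 40537) = -37403/(-49005 + 40537) = -37403/(-8468) = -37403*(-1/8468) = 37403/8468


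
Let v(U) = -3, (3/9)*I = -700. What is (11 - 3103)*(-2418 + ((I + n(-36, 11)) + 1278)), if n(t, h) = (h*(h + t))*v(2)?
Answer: 7467180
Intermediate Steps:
I = -2100 (I = 3*(-700) = -2100)
n(t, h) = -3*h*(h + t) (n(t, h) = (h*(h + t))*(-3) = -3*h*(h + t))
(11 - 3103)*(-2418 + ((I + n(-36, 11)) + 1278)) = (11 - 3103)*(-2418 + ((-2100 - 3*11*(11 - 36)) + 1278)) = -3092*(-2418 + ((-2100 - 3*11*(-25)) + 1278)) = -3092*(-2418 + ((-2100 + 825) + 1278)) = -3092*(-2418 + (-1275 + 1278)) = -3092*(-2418 + 3) = -3092*(-2415) = 7467180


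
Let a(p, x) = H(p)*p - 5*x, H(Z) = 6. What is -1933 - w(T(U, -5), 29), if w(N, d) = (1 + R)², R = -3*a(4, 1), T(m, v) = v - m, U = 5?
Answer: -5069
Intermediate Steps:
a(p, x) = -5*x + 6*p (a(p, x) = 6*p - 5*x = -5*x + 6*p)
R = -57 (R = -3*(-5*1 + 6*4) = -3*(-5 + 24) = -3*19 = -57)
w(N, d) = 3136 (w(N, d) = (1 - 57)² = (-56)² = 3136)
-1933 - w(T(U, -5), 29) = -1933 - 1*3136 = -1933 - 3136 = -5069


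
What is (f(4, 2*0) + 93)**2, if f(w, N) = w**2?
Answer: 11881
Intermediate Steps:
(f(4, 2*0) + 93)**2 = (4**2 + 93)**2 = (16 + 93)**2 = 109**2 = 11881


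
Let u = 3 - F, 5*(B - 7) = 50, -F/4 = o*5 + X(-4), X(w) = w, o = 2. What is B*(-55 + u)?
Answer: -476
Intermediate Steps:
F = -24 (F = -4*(2*5 - 4) = -4*(10 - 4) = -4*6 = -24)
B = 17 (B = 7 + (⅕)*50 = 7 + 10 = 17)
u = 27 (u = 3 - 1*(-24) = 3 + 24 = 27)
B*(-55 + u) = 17*(-55 + 27) = 17*(-28) = -476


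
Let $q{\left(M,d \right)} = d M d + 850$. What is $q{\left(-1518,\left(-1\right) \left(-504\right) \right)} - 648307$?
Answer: $-386243745$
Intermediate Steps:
$q{\left(M,d \right)} = 850 + M d^{2}$ ($q{\left(M,d \right)} = M d d + 850 = M d^{2} + 850 = 850 + M d^{2}$)
$q{\left(-1518,\left(-1\right) \left(-504\right) \right)} - 648307 = \left(850 - 1518 \left(\left(-1\right) \left(-504\right)\right)^{2}\right) - 648307 = \left(850 - 1518 \cdot 504^{2}\right) - 648307 = \left(850 - 385596288\right) - 648307 = -385595438 - 648307 = -386243745$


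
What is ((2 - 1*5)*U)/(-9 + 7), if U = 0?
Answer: 0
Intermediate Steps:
((2 - 1*5)*U)/(-9 + 7) = ((2 - 1*5)*0)/(-9 + 7) = ((2 - 5)*0)/(-2) = -3*0*(-½) = 0*(-½) = 0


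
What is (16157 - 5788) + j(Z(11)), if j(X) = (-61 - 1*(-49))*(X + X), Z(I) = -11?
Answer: 10633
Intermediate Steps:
j(X) = -24*X (j(X) = (-61 + 49)*(2*X) = -24*X)
(16157 - 5788) + j(Z(11)) = (16157 - 5788) - 24*(-11) = 10369 + 264 = 10633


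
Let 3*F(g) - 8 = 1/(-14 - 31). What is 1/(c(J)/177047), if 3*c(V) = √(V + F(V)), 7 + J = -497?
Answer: -1593423*I*√1015215/67681 ≈ -23722.0*I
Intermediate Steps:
J = -504 (J = -7 - 497 = -504)
F(g) = 359/135 (F(g) = 8/3 + 1/(3*(-14 - 31)) = 8/3 + (⅓)/(-45) = 8/3 + (⅓)*(-1/45) = 8/3 - 1/135 = 359/135)
c(V) = √(359/135 + V)/3 (c(V) = √(V + 359/135)/3 = √(359/135 + V)/3)
1/(c(J)/177047) = 1/((√(5385 + 2025*(-504))/135)/177047) = 1/((√(5385 - 1020600)/135)*(1/177047)) = 1/((√(-1015215)/135)*(1/177047)) = 1/(((I*√1015215)/135)*(1/177047)) = 1/((I*√1015215/135)*(1/177047)) = 1/(I*√1015215/23901345) = -1593423*I*√1015215/67681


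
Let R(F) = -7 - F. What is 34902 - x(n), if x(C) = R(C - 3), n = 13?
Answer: 34919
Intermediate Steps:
x(C) = -4 - C (x(C) = -7 - (C - 3) = -7 - (-3 + C) = -7 + (3 - C) = -4 - C)
34902 - x(n) = 34902 - (-4 - 1*13) = 34902 - (-4 - 13) = 34902 - 1*(-17) = 34902 + 17 = 34919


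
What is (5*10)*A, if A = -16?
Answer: -800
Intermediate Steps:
(5*10)*A = (5*10)*(-16) = 50*(-16) = -800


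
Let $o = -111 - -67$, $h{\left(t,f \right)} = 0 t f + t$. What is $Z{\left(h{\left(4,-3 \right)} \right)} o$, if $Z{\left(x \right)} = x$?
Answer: $-176$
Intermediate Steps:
$h{\left(t,f \right)} = t$ ($h{\left(t,f \right)} = 0 f + t = 0 + t = t$)
$o = -44$ ($o = -111 + 67 = -44$)
$Z{\left(h{\left(4,-3 \right)} \right)} o = 4 \left(-44\right) = -176$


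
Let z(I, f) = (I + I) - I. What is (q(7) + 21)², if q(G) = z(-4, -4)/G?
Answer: 20449/49 ≈ 417.33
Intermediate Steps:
z(I, f) = I (z(I, f) = 2*I - I = I)
q(G) = -4/G
(q(7) + 21)² = (-4/7 + 21)² = (143/7)² = 20449/49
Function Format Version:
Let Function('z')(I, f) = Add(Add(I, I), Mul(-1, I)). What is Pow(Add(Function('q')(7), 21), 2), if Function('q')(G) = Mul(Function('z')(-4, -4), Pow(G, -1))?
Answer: Rational(20449, 49) ≈ 417.33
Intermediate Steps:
Function('z')(I, f) = I (Function('z')(I, f) = Add(Mul(2, I), Mul(-1, I)) = I)
Function('q')(G) = Mul(-4, Pow(G, -1))
Pow(Add(Function('q')(7), 21), 2) = Pow(Add(Mul(-4, Pow(7, -1)), 21), 2) = Pow(Add(Mul(-4, Rational(1, 7)), 21), 2) = Pow(Add(Rational(-4, 7), 21), 2) = Pow(Rational(143, 7), 2) = Rational(20449, 49)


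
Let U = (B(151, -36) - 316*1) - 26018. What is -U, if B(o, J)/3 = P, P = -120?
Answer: 26694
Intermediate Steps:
B(o, J) = -360 (B(o, J) = 3*(-120) = -360)
U = -26694 (U = (-360 - 316*1) - 26018 = (-360 - 316) - 26018 = -676 - 26018 = -26694)
-U = -1*(-26694) = 26694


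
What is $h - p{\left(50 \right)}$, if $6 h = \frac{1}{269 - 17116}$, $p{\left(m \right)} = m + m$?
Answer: $- \frac{10108201}{101082} \approx -100.0$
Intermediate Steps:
$p{\left(m \right)} = 2 m$
$h = - \frac{1}{101082}$ ($h = \frac{1}{6 \left(269 - 17116\right)} = \frac{1}{6 \left(-16847\right)} = \frac{1}{6} \left(- \frac{1}{16847}\right) = - \frac{1}{101082} \approx -9.893 \cdot 10^{-6}$)
$h - p{\left(50 \right)} = - \frac{1}{101082} - 2 \cdot 50 = - \frac{1}{101082} - 100 = - \frac{10108201}{101082}$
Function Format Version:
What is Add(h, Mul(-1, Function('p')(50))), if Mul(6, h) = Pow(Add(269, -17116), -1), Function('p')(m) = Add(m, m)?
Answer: Rational(-10108201, 101082) ≈ -100.00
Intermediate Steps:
Function('p')(m) = Mul(2, m)
h = Rational(-1, 101082) (h = Mul(Rational(1, 6), Pow(Add(269, -17116), -1)) = Mul(Rational(1, 6), Pow(-16847, -1)) = Mul(Rational(1, 6), Rational(-1, 16847)) = Rational(-1, 101082) ≈ -9.8930e-6)
Add(h, Mul(-1, Function('p')(50))) = Add(Rational(-1, 101082), Mul(-1, Mul(2, 50))) = Add(Rational(-1, 101082), Mul(-1, 100)) = Add(Rational(-1, 101082), -100) = Rational(-10108201, 101082)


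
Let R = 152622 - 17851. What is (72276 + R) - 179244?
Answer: 27803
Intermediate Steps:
R = 134771
(72276 + R) - 179244 = (72276 + 134771) - 179244 = 207047 - 179244 = 27803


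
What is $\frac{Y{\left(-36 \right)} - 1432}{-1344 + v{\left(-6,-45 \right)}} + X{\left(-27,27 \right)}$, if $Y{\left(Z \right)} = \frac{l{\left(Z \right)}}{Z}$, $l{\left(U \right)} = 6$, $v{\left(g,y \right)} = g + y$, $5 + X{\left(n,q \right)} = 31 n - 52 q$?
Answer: $- \frac{18790427}{8370} \approx -2245.0$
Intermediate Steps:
$X{\left(n,q \right)} = -5 - 52 q + 31 n$ ($X{\left(n,q \right)} = -5 + \left(31 n - 52 q\right) = -5 + \left(- 52 q + 31 n\right) = -5 - 52 q + 31 n$)
$Y{\left(Z \right)} = \frac{6}{Z}$
$\frac{Y{\left(-36 \right)} - 1432}{-1344 + v{\left(-6,-45 \right)}} + X{\left(-27,27 \right)} = \frac{\frac{6}{-36} - 1432}{-1344 - 51} - 2246 = \frac{6 \left(- \frac{1}{36}\right) - 1432}{-1344 - 51} - 2246 = \frac{- \frac{1}{6} - 1432}{-1395} - 2246 = \left(- \frac{8593}{6}\right) \left(- \frac{1}{1395}\right) - 2246 = \frac{8593}{8370} - 2246 = - \frac{18790427}{8370}$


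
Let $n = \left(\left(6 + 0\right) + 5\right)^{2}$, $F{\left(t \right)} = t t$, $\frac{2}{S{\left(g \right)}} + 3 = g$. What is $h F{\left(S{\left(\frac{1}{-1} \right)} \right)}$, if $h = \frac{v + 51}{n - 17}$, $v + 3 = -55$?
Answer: $- \frac{7}{416} \approx -0.016827$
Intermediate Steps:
$S{\left(g \right)} = \frac{2}{-3 + g}$
$v = -58$ ($v = -3 - 55 = -58$)
$F{\left(t \right)} = t^{2}$
$n = 121$ ($n = \left(6 + 5\right)^{2} = 11^{2} = 121$)
$h = - \frac{7}{104}$ ($h = \frac{-58 + 51}{121 - 17} = - \frac{7}{104} \approx -0.067308$)
$h F{\left(S{\left(\frac{1}{-1} \right)} \right)} = - \frac{7 \left(\frac{2}{-3 + \frac{1}{-1}}\right)^{2}}{104} = - \frac{7 \left(\frac{2}{-3 - 1}\right)^{2}}{104} = - \frac{7 \left(\frac{2}{-4}\right)^{2}}{104} = - \frac{7 \left(2 \left(- \frac{1}{4}\right)\right)^{2}}{104} = - \frac{7 \left(- \frac{1}{2}\right)^{2}}{104} = \left(- \frac{7}{104}\right) \frac{1}{4} = - \frac{7}{416}$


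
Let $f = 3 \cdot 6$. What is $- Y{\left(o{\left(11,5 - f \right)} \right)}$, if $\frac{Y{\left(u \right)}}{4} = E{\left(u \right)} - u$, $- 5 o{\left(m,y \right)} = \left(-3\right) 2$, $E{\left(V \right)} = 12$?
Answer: $- \frac{216}{5} \approx -43.2$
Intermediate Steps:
$f = 18$
$o{\left(m,y \right)} = \frac{6}{5}$ ($o{\left(m,y \right)} = - \frac{\left(-3\right) 2}{5} = \left(- \frac{1}{5}\right) \left(-6\right) = \frac{6}{5}$)
$Y{\left(u \right)} = 48 - 4 u$ ($Y{\left(u \right)} = 4 \left(12 - u\right) = 48 - 4 u$)
$- Y{\left(o{\left(11,5 - f \right)} \right)} = - (48 - \frac{24}{5}) = \left(-1\right) \frac{216}{5} = - \frac{216}{5}$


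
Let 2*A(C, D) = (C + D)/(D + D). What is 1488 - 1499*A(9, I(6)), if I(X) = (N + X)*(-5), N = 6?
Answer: 93557/80 ≈ 1169.5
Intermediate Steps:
I(X) = -30 - 5*X (I(X) = (6 + X)*(-5) = -30 - 5*X)
A(C, D) = (C + D)/(4*D) (A(C, D) = ((C + D)/(D + D))/2 = ((C + D)/((2*D)))/2 = ((C + D)*(1/(2*D)))/2 = ((C + D)/(2*D))/2 = (C + D)/(4*D))
1488 - 1499*A(9, I(6)) = 1488 - 1499*(9 + (-30 - 5*6))/(4*(-30 - 5*6)) = 1488 - 1499*(9 + (-30 - 30))/(4*(-30 - 30)) = 1488 - 1499*(9 - 60)/(4*(-60)) = 1488 - 1499*(-1)*(-51)/(4*60) = 1488 - 1499*17/80 = 1488 - 25483/80 = 93557/80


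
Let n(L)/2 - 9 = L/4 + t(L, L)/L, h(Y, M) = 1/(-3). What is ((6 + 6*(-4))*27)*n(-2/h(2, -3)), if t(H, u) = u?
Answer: -11178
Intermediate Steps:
h(Y, M) = -⅓ (h(Y, M) = 1*(-⅓) = -⅓)
n(L) = 20 + L/2 (n(L) = 18 + 2*(L/4 + L/L) = 18 + 2*(L*(¼) + 1) = 18 + 2*(L/4 + 1) = 18 + 2*(1 + L/4) = 18 + (2 + L/2) = 20 + L/2)
((6 + 6*(-4))*27)*n(-2/h(2, -3)) = ((6 + 6*(-4))*27)*(20 + (-2/(-⅓))/2) = ((6 - 24)*27)*(20 + (-2*(-3))/2) = (-18*27)*(20 + (½)*6) = -486*(20 + 3) = -486*23 = -11178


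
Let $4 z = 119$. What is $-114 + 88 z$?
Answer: $2504$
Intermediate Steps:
$z = \frac{119}{4}$ ($z = \frac{1}{4} \cdot 119 = \frac{119}{4} \approx 29.75$)
$-114 + 88 z = -114 + 88 \cdot \frac{119}{4} = -114 + 2618 = 2504$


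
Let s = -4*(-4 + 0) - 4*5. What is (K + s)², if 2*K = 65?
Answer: 3249/4 ≈ 812.25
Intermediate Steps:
K = 65/2 (K = (½)*65 = 65/2 ≈ 32.500)
s = -4 (s = -4*(-4) - 20 = 16 - 20 = -4)
(K + s)² = (65/2 - 4)² = (57/2)² = 3249/4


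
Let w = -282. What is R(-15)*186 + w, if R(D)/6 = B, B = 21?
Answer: 23154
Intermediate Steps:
R(D) = 126 (R(D) = 6*21 = 126)
R(-15)*186 + w = 126*186 - 282 = 23436 - 282 = 23154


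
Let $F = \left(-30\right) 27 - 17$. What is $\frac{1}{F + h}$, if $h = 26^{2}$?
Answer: $- \frac{1}{151} \approx -0.0066225$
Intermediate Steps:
$F = -827$ ($F = -810 - 17 = -827$)
$h = 676$
$\frac{1}{F + h} = \frac{1}{-827 + 676} = \frac{1}{-151} = - \frac{1}{151}$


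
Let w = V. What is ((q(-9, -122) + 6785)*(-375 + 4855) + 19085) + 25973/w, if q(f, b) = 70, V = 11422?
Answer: 350992203643/11422 ≈ 3.0729e+7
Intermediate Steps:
w = 11422
((q(-9, -122) + 6785)*(-375 + 4855) + 19085) + 25973/w = ((70 + 6785)*(-375 + 4855) + 19085) + 25973/11422 = (6855*4480 + 19085) + 25973*(1/11422) = (30710400 + 19085) + 25973/11422 = 30729485 + 25973/11422 = 350992203643/11422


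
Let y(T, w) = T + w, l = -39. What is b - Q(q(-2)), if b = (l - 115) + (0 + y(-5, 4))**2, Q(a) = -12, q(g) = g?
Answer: -141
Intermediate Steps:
b = -153 (b = (-39 - 115) + (0 + (-5 + 4))**2 = -154 + (0 - 1)**2 = -154 + (-1)**2 = -154 + 1 = -153)
b - Q(q(-2)) = -153 - 1*(-12) = -153 + 12 = -141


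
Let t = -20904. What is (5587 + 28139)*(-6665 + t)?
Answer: -929792094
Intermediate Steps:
(5587 + 28139)*(-6665 + t) = (5587 + 28139)*(-6665 - 20904) = 33726*(-27569) = -929792094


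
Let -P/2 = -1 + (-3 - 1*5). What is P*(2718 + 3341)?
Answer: 109062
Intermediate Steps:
P = 18 (P = -2*(-1 + (-3 - 1*5)) = -2*(-1 + (-3 - 5)) = -2*(-1 - 8) = -2*(-9) = 18)
P*(2718 + 3341) = 18*(2718 + 3341) = 18*6059 = 109062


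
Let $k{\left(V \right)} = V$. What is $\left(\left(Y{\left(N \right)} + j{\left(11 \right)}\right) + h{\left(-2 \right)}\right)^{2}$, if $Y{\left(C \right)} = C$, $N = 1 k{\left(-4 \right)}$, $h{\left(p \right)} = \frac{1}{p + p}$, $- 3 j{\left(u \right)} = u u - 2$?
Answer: $\frac{277729}{144} \approx 1928.7$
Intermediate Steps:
$j{\left(u \right)} = \frac{2}{3} - \frac{u^{2}}{3}$ ($j{\left(u \right)} = - \frac{u u - 2}{3} = - \frac{u^{2} - 2}{3} = - \frac{-2 + u^{2}}{3} = \frac{2}{3} - \frac{u^{2}}{3}$)
$h{\left(p \right)} = \frac{1}{2 p}$
$N = -4$ ($N = 1 \left(-4\right) = -4$)
$\left(\left(Y{\left(N \right)} + j{\left(11 \right)}\right) + h{\left(-2 \right)}\right)^{2} = \left(\left(-4 + \left(\frac{2}{3} - \frac{11^{2}}{3}\right)\right) + \frac{1}{2 \left(-2\right)}\right)^{2} = \left(\left(-4 + \left(\frac{2}{3} - \frac{121}{3}\right)\right) + \frac{1}{2} \left(- \frac{1}{2}\right)\right)^{2} = \left(\left(-4 + \left(\frac{2}{3} - \frac{121}{3}\right)\right) - \frac{1}{4}\right)^{2} = \left(\left(-4 - \frac{119}{3}\right) - \frac{1}{4}\right)^{2} = \left(- \frac{131}{3} - \frac{1}{4}\right)^{2} = \left(- \frac{527}{12}\right)^{2} = \frac{277729}{144}$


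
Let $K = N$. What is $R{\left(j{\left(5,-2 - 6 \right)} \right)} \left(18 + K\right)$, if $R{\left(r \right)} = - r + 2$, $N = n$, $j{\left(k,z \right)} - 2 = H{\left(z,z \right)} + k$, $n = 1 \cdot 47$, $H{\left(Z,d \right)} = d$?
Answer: $195$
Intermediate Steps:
$n = 47$
$j{\left(k,z \right)} = 2 + k + z$ ($j{\left(k,z \right)} = 2 + \left(z + k\right) = 2 + \left(k + z\right) = 2 + k + z$)
$N = 47$
$K = 47$
$R{\left(r \right)} = 2 - r$
$R{\left(j{\left(5,-2 - 6 \right)} \right)} \left(18 + K\right) = \left(2 - \left(2 + 5 - 8\right)\right) \left(18 + 47\right) = \left(2 - \left(2 + 5 - 8\right)\right) 65 = \left(2 - -1\right) 65 = \left(2 + 1\right) 65 = 3 \cdot 65 = 195$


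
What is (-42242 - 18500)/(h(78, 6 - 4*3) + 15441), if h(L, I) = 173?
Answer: -30371/7807 ≈ -3.8902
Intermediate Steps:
(-42242 - 18500)/(h(78, 6 - 4*3) + 15441) = (-42242 - 18500)/(173 + 15441) = -60742/15614 = -60742*1/15614 = -30371/7807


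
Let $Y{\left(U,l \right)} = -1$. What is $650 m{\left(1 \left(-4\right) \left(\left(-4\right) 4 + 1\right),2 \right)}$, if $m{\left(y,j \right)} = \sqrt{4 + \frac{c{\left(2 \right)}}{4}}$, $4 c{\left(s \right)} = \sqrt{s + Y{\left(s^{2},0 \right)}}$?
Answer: $\frac{325 \sqrt{65}}{2} \approx 1310.1$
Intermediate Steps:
$c{\left(s \right)} = \frac{\sqrt{-1 + s}}{4}$ ($c{\left(s \right)} = \frac{\sqrt{s - 1}}{4} = \frac{\sqrt{-1 + s}}{4}$)
$m{\left(y,j \right)} = \frac{\sqrt{65}}{4}$ ($m{\left(y,j \right)} = \sqrt{4 + \frac{\frac{1}{4} \sqrt{-1 + 2}}{4}} = \sqrt{4 + \frac{\sqrt{1}}{4} \cdot \frac{1}{4}} = \sqrt{4 + \frac{1}{4} \cdot 1 \cdot \frac{1}{4}} = \sqrt{4 + \frac{1}{4} \cdot \frac{1}{4}} = \sqrt{4 + \frac{1}{16}} = \sqrt{\frac{65}{16}} = \frac{\sqrt{65}}{4}$)
$650 m{\left(1 \left(-4\right) \left(\left(-4\right) 4 + 1\right),2 \right)} = 650 \frac{\sqrt{65}}{4} = \frac{325 \sqrt{65}}{2}$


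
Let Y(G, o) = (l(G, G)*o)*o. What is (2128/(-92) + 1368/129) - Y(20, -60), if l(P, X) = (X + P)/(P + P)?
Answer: -3572788/989 ≈ -3612.5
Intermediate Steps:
l(P, X) = (P + X)/(2*P) (l(P, X) = (P + X)/((2*P)) = (P + X)*(1/(2*P)) = (P + X)/(2*P))
Y(G, o) = o² (Y(G, o) = (((G + G)/(2*G))*o)*o = (((2*G)/(2*G))*o)*o = (1*o)*o = o*o = o²)
(2128/(-92) + 1368/129) - Y(20, -60) = (2128/(-92) + 1368/129) - 1*(-60)² = (2128*(-1/92) + 1368*(1/129)) - 1*3600 = (-532/23 + 456/43) - 3600 = -12388/989 - 3600 = -3572788/989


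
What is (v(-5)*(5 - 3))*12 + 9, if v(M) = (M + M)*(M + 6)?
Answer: -231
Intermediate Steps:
v(M) = 2*M*(6 + M) (v(M) = (2*M)*(6 + M) = 2*M*(6 + M))
(v(-5)*(5 - 3))*12 + 9 = ((2*(-5)*(6 - 5))*(5 - 3))*12 + 9 = ((2*(-5)*1)*2)*12 + 9 = -10*2*12 + 9 = -20*12 + 9 = -240 + 9 = -231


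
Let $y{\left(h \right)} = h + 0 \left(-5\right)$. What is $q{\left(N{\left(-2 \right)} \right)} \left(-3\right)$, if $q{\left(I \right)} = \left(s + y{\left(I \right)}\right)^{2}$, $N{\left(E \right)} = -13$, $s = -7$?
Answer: $-1200$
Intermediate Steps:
$y{\left(h \right)} = h$ ($y{\left(h \right)} = h + 0 = h$)
$q{\left(I \right)} = \left(-7 + I\right)^{2}$
$q{\left(N{\left(-2 \right)} \right)} \left(-3\right) = \left(-7 - 13\right)^{2} \left(-3\right) = \left(-20\right)^{2} \left(-3\right) = 400 \left(-3\right) = -1200$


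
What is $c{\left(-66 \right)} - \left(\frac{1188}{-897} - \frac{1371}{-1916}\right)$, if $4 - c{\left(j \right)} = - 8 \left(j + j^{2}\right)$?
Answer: $\frac{19664019223}{572884} \approx 34325.0$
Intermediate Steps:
$c{\left(j \right)} = 4 + 8 j + 8 j^{2}$ ($c{\left(j \right)} = 4 - - 8 \left(j + j^{2}\right) = 4 - \left(- 8 j - 8 j^{2}\right) = 4 + \left(8 j + 8 j^{2}\right) = 4 + 8 j + 8 j^{2}$)
$c{\left(-66 \right)} - \left(\frac{1188}{-897} - \frac{1371}{-1916}\right) = \left(4 + 8 \left(-66\right) + 8 \left(-66\right)^{2}\right) - \left(\frac{1188}{-897} - \frac{1371}{-1916}\right) = \left(4 - 528 + 8 \cdot 4356\right) - \left(1188 \left(- \frac{1}{897}\right) - - \frac{1371}{1916}\right) = \left(4 - 528 + 34848\right) - \left(- \frac{396}{299} + \frac{1371}{1916}\right) = 34324 - - \frac{348807}{572884} = 34324 + \frac{348807}{572884} = \frac{19664019223}{572884}$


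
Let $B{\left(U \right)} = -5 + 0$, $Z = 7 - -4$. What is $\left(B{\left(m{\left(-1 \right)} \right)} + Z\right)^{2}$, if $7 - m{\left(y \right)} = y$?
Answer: $36$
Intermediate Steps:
$Z = 11$ ($Z = 7 + 4 = 11$)
$m{\left(y \right)} = 7 - y$
$B{\left(U \right)} = -5$
$\left(B{\left(m{\left(-1 \right)} \right)} + Z\right)^{2} = \left(-5 + 11\right)^{2} = 6^{2} = 36$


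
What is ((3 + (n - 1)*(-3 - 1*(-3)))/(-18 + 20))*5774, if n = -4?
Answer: 8661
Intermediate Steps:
((3 + (n - 1)*(-3 - 1*(-3)))/(-18 + 20))*5774 = ((3 + (-4 - 1)*(-3 - 1*(-3)))/(-18 + 20))*5774 = ((3 - 5*(-3 + 3))/2)*5774 = ((3 - 5*0)*(½))*5774 = ((3 + 0)*(½))*5774 = (3*(½))*5774 = (3/2)*5774 = 8661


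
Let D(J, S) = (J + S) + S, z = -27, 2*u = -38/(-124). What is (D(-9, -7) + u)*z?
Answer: 76491/124 ≈ 616.86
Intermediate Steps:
u = 19/124 (u = (-38/(-124))/2 = (-38*(-1/124))/2 = (1/2)*(19/62) = 19/124 ≈ 0.15323)
D(J, S) = J + 2*S
(D(-9, -7) + u)*z = ((-9 + 2*(-7)) + 19/124)*(-27) = ((-9 - 14) + 19/124)*(-27) = (-23 + 19/124)*(-27) = -2833/124*(-27) = 76491/124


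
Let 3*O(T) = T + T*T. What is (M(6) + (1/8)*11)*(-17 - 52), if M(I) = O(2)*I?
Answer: -7383/8 ≈ -922.88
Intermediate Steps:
O(T) = T/3 + T²/3 (O(T) = (T + T*T)/3 = (T + T²)/3 = T/3 + T²/3)
M(I) = 2*I (M(I) = ((⅓)*2*(1 + 2))*I = ((⅓)*2*3)*I = 2*I)
(M(6) + (1/8)*11)*(-17 - 52) = (2*6 + (1/8)*11)*(-17 - 52) = (12 + (1*(⅛))*11)*(-69) = (12 + (⅛)*11)*(-69) = (12 + 11/8)*(-69) = (107/8)*(-69) = -7383/8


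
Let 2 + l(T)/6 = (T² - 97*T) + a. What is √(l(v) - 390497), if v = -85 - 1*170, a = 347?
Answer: √150133 ≈ 387.47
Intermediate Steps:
v = -255 (v = -85 - 170 = -255)
l(T) = 2070 - 582*T + 6*T² (l(T) = -12 + 6*((T² - 97*T) + 347) = -12 + 6*(347 + T² - 97*T) = -12 + (2082 - 582*T + 6*T²) = 2070 - 582*T + 6*T²)
√(l(v) - 390497) = √((2070 - 582*(-255) + 6*(-255)²) - 390497) = √((2070 + 148410 + 6*65025) - 390497) = √((2070 + 148410 + 390150) - 390497) = √(540630 - 390497) = √150133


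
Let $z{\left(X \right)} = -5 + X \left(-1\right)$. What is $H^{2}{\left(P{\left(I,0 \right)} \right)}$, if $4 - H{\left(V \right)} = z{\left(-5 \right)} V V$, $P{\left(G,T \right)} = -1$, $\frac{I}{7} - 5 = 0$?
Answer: $16$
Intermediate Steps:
$I = 35$ ($I = 35 + 7 \cdot 0 = 35 + 0 = 35$)
$z{\left(X \right)} = -5 - X$
$H{\left(V \right)} = 4$ ($H{\left(V \right)} = 4 - \left(-5 - -5\right) V V = 4 - \left(-5 + 5\right) V V = 4 - 0 V V = 4 - 0 V = 4 - 0 = 4 + 0 = 4$)
$H^{2}{\left(P{\left(I,0 \right)} \right)} = 4^{2} = 16$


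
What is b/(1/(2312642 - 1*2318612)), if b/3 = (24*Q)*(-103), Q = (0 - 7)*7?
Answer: -2169402480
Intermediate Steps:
Q = -49 (Q = -7*7 = -49)
b = 363384 (b = 3*((24*(-49))*(-103)) = 3*(-1176*(-103)) = 3*121128 = 363384)
b/(1/(2312642 - 1*2318612)) = 363384/(1/(2312642 - 1*2318612)) = 363384/(1/(2312642 - 2318612)) = 363384/(1/(-5970)) = 363384/(-1/5970) = 363384*(-5970) = -2169402480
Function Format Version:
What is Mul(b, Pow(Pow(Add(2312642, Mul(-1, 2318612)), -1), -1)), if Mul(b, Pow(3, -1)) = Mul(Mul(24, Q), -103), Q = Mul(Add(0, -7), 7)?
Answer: -2169402480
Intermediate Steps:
Q = -49 (Q = Mul(-7, 7) = -49)
b = 363384 (b = Mul(3, Mul(Mul(24, -49), -103)) = Mul(3, Mul(-1176, -103)) = Mul(3, 121128) = 363384)
Mul(b, Pow(Pow(Add(2312642, Mul(-1, 2318612)), -1), -1)) = Mul(363384, Pow(Pow(Add(2312642, Mul(-1, 2318612)), -1), -1)) = Mul(363384, Pow(Pow(Add(2312642, -2318612), -1), -1)) = Mul(363384, Pow(Pow(-5970, -1), -1)) = Mul(363384, Pow(Rational(-1, 5970), -1)) = Mul(363384, -5970) = -2169402480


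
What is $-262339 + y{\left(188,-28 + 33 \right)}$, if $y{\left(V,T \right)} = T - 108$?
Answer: $-262442$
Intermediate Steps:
$y{\left(V,T \right)} = -108 + T$
$-262339 + y{\left(188,-28 + 33 \right)} = -262339 + \left(-108 + \left(-28 + 33\right)\right) = -262339 + \left(-108 + 5\right) = -262339 - 103 = -262442$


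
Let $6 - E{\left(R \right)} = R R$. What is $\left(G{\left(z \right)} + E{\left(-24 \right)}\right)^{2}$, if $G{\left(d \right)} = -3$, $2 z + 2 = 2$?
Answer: $328329$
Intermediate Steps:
$z = 0$ ($z = -1 + \frac{1}{2} \cdot 2 = -1 + 1 = 0$)
$E{\left(R \right)} = 6 - R^{2}$ ($E{\left(R \right)} = 6 - R R = 6 - R^{2}$)
$\left(G{\left(z \right)} + E{\left(-24 \right)}\right)^{2} = \left(-3 + \left(6 - \left(-24\right)^{2}\right)\right)^{2} = \left(-3 + \left(6 - 576\right)\right)^{2} = \left(-3 - 570\right)^{2} = \left(-573\right)^{2} = 328329$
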